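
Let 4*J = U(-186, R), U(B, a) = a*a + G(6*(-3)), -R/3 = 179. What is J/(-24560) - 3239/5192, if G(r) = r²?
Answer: -227136677/63757760 ≈ -3.5625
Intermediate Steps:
R = -537 (R = -3*179 = -537)
U(B, a) = 324 + a² (U(B, a) = a*a + (6*(-3))² = a² + (-18)² = a² + 324 = 324 + a²)
J = 288693/4 (J = (324 + (-537)²)/4 = (324 + 288369)/4 = (¼)*288693 = 288693/4 ≈ 72173.)
J/(-24560) - 3239/5192 = (288693/4)/(-24560) - 3239/5192 = (288693/4)*(-1/24560) - 3239*1/5192 = -288693/98240 - 3239/5192 = -227136677/63757760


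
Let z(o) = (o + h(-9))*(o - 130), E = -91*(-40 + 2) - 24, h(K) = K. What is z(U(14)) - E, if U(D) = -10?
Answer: -774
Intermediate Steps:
E = 3434 (E = -91*(-38) - 24 = 3458 - 24 = 3434)
z(o) = (-130 + o)*(-9 + o) (z(o) = (o - 9)*(o - 130) = (-9 + o)*(-130 + o) = (-130 + o)*(-9 + o))
z(U(14)) - E = (1170 + (-10)² - 139*(-10)) - 1*3434 = (1170 + 100 + 1390) - 3434 = 2660 - 3434 = -774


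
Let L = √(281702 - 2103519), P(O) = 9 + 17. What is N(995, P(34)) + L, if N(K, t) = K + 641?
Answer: 1636 + I*√1821817 ≈ 1636.0 + 1349.7*I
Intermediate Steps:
P(O) = 26
N(K, t) = 641 + K
L = I*√1821817 (L = √(-1821817) = I*√1821817 ≈ 1349.7*I)
N(995, P(34)) + L = (641 + 995) + I*√1821817 = 1636 + I*√1821817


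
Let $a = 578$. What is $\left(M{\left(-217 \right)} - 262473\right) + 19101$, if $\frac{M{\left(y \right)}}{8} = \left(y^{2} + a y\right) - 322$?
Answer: $-872644$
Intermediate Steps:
$M{\left(y \right)} = -2576 + 8 y^{2} + 4624 y$ ($M{\left(y \right)} = 8 \left(\left(y^{2} + 578 y\right) - 322\right) = 8 \left(-322 + y^{2} + 578 y\right) = -2576 + 8 y^{2} + 4624 y$)
$\left(M{\left(-217 \right)} - 262473\right) + 19101 = \left(\left(-2576 + 8 \left(-217\right)^{2} + 4624 \left(-217\right)\right) - 262473\right) + 19101 = \left(\left(-2576 + 8 \cdot 47089 - 1003408\right) - 262473\right) + 19101 = \left(\left(-2576 + 376712 - 1003408\right) - 262473\right) + 19101 = \left(-629272 - 262473\right) + 19101 = -891745 + 19101 = -872644$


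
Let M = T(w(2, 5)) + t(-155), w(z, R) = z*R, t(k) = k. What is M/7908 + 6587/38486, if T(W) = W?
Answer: 3322109/21739092 ≈ 0.15282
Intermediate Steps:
w(z, R) = R*z
M = -145 (M = 5*2 - 155 = 10 - 155 = -145)
M/7908 + 6587/38486 = -145/7908 + 6587/38486 = -145*1/7908 + 6587*(1/38486) = -145/7908 + 941/5498 = 3322109/21739092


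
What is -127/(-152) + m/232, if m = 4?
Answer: 3759/4408 ≈ 0.85277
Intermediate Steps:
-127/(-152) + m/232 = -127/(-152) + 4/232 = -127*(-1/152) + 4*(1/232) = 127/152 + 1/58 = 3759/4408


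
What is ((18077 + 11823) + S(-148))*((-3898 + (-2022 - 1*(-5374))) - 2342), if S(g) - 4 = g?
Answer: -85935328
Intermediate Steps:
S(g) = 4 + g
((18077 + 11823) + S(-148))*((-3898 + (-2022 - 1*(-5374))) - 2342) = ((18077 + 11823) + (4 - 148))*((-3898 + (-2022 - 1*(-5374))) - 2342) = (29900 - 144)*((-3898 + (-2022 + 5374)) - 2342) = 29756*((-3898 + 3352) - 2342) = 29756*(-546 - 2342) = 29756*(-2888) = -85935328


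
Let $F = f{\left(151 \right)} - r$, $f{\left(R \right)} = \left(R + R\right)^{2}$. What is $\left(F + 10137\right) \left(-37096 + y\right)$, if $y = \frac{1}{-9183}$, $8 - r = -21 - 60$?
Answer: $- \frac{34491753916388}{9183} \approx -3.756 \cdot 10^{9}$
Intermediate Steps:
$f{\left(R \right)} = 4 R^{2}$ ($f{\left(R \right)} = \left(2 R\right)^{2} = 4 R^{2}$)
$r = 89$ ($r = 8 - \left(-21 - 60\right) = 8 - -81 = 8 + 81 = 89$)
$y = - \frac{1}{9183} \approx -0.0001089$
$F = 91115$ ($F = 4 \cdot 151^{2} - 89 = 4 \cdot 22801 - 89 = 91204 - 89 = 91115$)
$\left(F + 10137\right) \left(-37096 + y\right) = \left(91115 + 10137\right) \left(-37096 - \frac{1}{9183}\right) = 101252 \left(- \frac{340652569}{9183}\right) = - \frac{34491753916388}{9183}$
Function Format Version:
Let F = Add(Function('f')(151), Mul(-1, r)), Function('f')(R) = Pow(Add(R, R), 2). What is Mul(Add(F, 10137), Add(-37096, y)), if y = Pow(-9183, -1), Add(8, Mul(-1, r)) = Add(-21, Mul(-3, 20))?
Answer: Rational(-34491753916388, 9183) ≈ -3.7560e+9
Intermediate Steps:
Function('f')(R) = Mul(4, Pow(R, 2)) (Function('f')(R) = Pow(Mul(2, R), 2) = Mul(4, Pow(R, 2)))
r = 89 (r = Add(8, Mul(-1, Add(-21, Mul(-3, 20)))) = Add(8, Mul(-1, Add(-21, -60))) = Add(8, Mul(-1, -81)) = Add(8, 81) = 89)
y = Rational(-1, 9183) ≈ -0.00010890
F = 91115 (F = Add(Mul(4, Pow(151, 2)), Mul(-1, 89)) = Add(Mul(4, 22801), -89) = Add(91204, -89) = 91115)
Mul(Add(F, 10137), Add(-37096, y)) = Mul(Add(91115, 10137), Add(-37096, Rational(-1, 9183))) = Mul(101252, Rational(-340652569, 9183)) = Rational(-34491753916388, 9183)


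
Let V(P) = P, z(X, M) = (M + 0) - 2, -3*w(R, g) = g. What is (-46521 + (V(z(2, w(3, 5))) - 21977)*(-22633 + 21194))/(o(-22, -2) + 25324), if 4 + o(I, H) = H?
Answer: 94750975/75954 ≈ 1247.5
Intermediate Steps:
w(R, g) = -g/3
z(X, M) = -2 + M (z(X, M) = M - 2 = -2 + M)
o(I, H) = -4 + H
(-46521 + (V(z(2, w(3, 5))) - 21977)*(-22633 + 21194))/(o(-22, -2) + 25324) = (-46521 + ((-2 - ⅓*5) - 21977)*(-22633 + 21194))/((-4 - 2) + 25324) = (-46521 + ((-2 - 5/3) - 21977)*(-1439))/(-6 + 25324) = (-46521 + (-11/3 - 21977)*(-1439))/25318 = (-46521 - 65942/3*(-1439))*(1/25318) = (-46521 + 94890538/3)*(1/25318) = (94750975/3)*(1/25318) = 94750975/75954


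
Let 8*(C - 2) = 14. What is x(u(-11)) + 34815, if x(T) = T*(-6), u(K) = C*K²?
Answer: 64185/2 ≈ 32093.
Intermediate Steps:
C = 15/4 (C = 2 + (⅛)*14 = 2 + 7/4 = 15/4 ≈ 3.7500)
u(K) = 15*K²/4
x(T) = -6*T
x(u(-11)) + 34815 = -45*(-11)²/2 + 34815 = -45*121/2 + 34815 = -6*1815/4 + 34815 = -5445/2 + 34815 = 64185/2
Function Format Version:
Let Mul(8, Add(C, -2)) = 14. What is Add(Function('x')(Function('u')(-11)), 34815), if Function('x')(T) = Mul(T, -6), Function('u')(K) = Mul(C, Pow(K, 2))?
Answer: Rational(64185, 2) ≈ 32093.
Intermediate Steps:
C = Rational(15, 4) (C = Add(2, Mul(Rational(1, 8), 14)) = Add(2, Rational(7, 4)) = Rational(15, 4) ≈ 3.7500)
Function('u')(K) = Mul(Rational(15, 4), Pow(K, 2))
Function('x')(T) = Mul(-6, T)
Add(Function('x')(Function('u')(-11)), 34815) = Add(Mul(-6, Mul(Rational(15, 4), Pow(-11, 2))), 34815) = Add(Mul(-6, Mul(Rational(15, 4), 121)), 34815) = Add(Mul(-6, Rational(1815, 4)), 34815) = Add(Rational(-5445, 2), 34815) = Rational(64185, 2)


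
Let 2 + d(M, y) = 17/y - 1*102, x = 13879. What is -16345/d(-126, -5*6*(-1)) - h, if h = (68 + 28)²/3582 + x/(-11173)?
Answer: 1081076722985/6899293981 ≈ 156.69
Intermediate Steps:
d(M, y) = -104 + 17/y (d(M, y) = -2 + (17/y - 1*102) = -2 + (17/y - 102) = -2 + (-102 + 17/y) = -104 + 17/y)
h = 2958655/2223427 (h = (68 + 28)²/3582 + 13879/(-11173) = 96²*(1/3582) + 13879*(-1/11173) = 9216*(1/3582) - 13879/11173 = 512/199 - 13879/11173 = 2958655/2223427 ≈ 1.3307)
-16345/d(-126, -5*6*(-1)) - h = -16345/(-104 + 17/((-5*6*(-1)))) - 1*2958655/2223427 = -16345/(-104 + 17/((-30*(-1)))) - 2958655/2223427 = -16345/(-104 + 17/30) - 2958655/2223427 = -16345/(-3103/30) - 2958655/2223427 = -16345*(-30/3103) - 2958655/2223427 = 490350/3103 - 2958655/2223427 = 1081076722985/6899293981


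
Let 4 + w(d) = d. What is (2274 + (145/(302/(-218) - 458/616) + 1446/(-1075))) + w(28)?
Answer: 171217064476/76829175 ≈ 2228.5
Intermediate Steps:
w(d) = -4 + d
(2274 + (145/(302/(-218) - 458/616) + 1446/(-1075))) + w(28) = (2274 + (145/(302/(-218) - 458/616) + 1446/(-1075))) + (-4 + 28) = (2274 + (145/(302*(-1/218) - 458*1/616) + 1446*(-1/1075))) + 24 = (2274 + (145/(-151/109 - 229/308) - 1446/1075)) + 24 = (2274 + (145/(-71469/33572) - 1446/1075)) + 24 = (2274 + (145*(-33572/71469) - 1446/1075)) + 24 = (2274 + (-4867940/71469 - 1446/1075)) + 24 = (2274 - 5336379674/76829175) + 24 = 169373164276/76829175 + 24 = 171217064476/76829175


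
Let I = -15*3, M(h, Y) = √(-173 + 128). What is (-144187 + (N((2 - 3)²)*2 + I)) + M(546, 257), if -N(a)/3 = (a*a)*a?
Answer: -144238 + 3*I*√5 ≈ -1.4424e+5 + 6.7082*I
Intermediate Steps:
M(h, Y) = 3*I*√5 (M(h, Y) = √(-45) = 3*I*√5)
I = -45
N(a) = -3*a³ (N(a) = -3*a*a*a = -3*a²*a = -3*a³)
(-144187 + (N((2 - 3)²)*2 + I)) + M(546, 257) = (-144187 + (-3*(2 - 3)⁶*2 - 45)) + 3*I*√5 = (-144187 + (-3*((-1)²)³*2 - 45)) + 3*I*√5 = (-144187 + (-3*1³*2 - 45)) + 3*I*√5 = (-144187 + (-3*1*2 - 45)) + 3*I*√5 = (-144187 + (-3*2 - 45)) + 3*I*√5 = (-144187 + (-6 - 45)) + 3*I*√5 = (-144187 - 51) + 3*I*√5 = -144238 + 3*I*√5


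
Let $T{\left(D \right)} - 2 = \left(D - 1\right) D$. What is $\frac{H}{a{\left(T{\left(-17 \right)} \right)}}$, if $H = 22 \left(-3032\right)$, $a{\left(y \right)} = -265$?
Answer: $\frac{66704}{265} \approx 251.71$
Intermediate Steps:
$T{\left(D \right)} = 2 + D \left(-1 + D\right)$ ($T{\left(D \right)} = 2 + \left(D - 1\right) D = 2 + \left(-1 + D\right) D = 2 + D \left(-1 + D\right)$)
$H = -66704$
$\frac{H}{a{\left(T{\left(-17 \right)} \right)}} = - \frac{66704}{-265} = \left(-66704\right) \left(- \frac{1}{265}\right) = \frac{66704}{265}$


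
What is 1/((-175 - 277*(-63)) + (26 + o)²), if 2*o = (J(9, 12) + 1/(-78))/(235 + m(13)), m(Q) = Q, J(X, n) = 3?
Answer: 1496761344/26870328445585 ≈ 5.5703e-5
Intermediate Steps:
o = 233/38688 (o = ((3 + 1/(-78))/(235 + 13))/2 = ((3 - 1/78)/248)/2 = ((233/78)*(1/248))/2 = (½)*(233/19344) = 233/38688 ≈ 0.0060225)
1/((-175 - 277*(-63)) + (26 + o)²) = 1/((-175 - 277*(-63)) + (26 + 233/38688)²) = 1/((-175 + 17451) + (1006121/38688)²) = 1/(17276 + 1012279466641/1496761344) = 1/(26870328445585/1496761344) = 1496761344/26870328445585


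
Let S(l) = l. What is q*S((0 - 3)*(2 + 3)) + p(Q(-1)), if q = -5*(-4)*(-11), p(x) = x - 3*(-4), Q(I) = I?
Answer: 3311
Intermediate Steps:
p(x) = 12 + x (p(x) = x + 12 = 12 + x)
q = -220 (q = 20*(-11) = -220)
q*S((0 - 3)*(2 + 3)) + p(Q(-1)) = -220*(0 - 3)*(2 + 3) + (12 - 1) = -(-660)*5 + 11 = -220*(-15) + 11 = 3300 + 11 = 3311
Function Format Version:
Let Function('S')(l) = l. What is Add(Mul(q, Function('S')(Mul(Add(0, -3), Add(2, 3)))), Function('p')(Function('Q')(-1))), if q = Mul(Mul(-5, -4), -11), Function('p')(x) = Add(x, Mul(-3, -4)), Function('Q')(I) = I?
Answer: 3311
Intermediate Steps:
Function('p')(x) = Add(12, x) (Function('p')(x) = Add(x, 12) = Add(12, x))
q = -220 (q = Mul(20, -11) = -220)
Add(Mul(q, Function('S')(Mul(Add(0, -3), Add(2, 3)))), Function('p')(Function('Q')(-1))) = Add(Mul(-220, Mul(Add(0, -3), Add(2, 3))), Add(12, -1)) = Add(Mul(-220, Mul(-3, 5)), 11) = Add(Mul(-220, -15), 11) = Add(3300, 11) = 3311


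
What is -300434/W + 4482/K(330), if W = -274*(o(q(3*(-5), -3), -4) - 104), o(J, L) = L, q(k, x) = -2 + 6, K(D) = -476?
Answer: -34454741/1760724 ≈ -19.569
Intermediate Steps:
q(k, x) = 4
W = 29592 (W = -274*(-4 - 104) = -274*(-108) = 29592)
-300434/W + 4482/K(330) = -300434/29592 + 4482/(-476) = -300434*1/29592 + 4482*(-1/476) = -150217/14796 - 2241/238 = -34454741/1760724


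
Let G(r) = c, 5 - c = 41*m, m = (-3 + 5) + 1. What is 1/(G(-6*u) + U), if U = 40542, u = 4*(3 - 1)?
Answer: 1/40424 ≈ 2.4738e-5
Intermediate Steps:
m = 3 (m = 2 + 1 = 3)
u = 8 (u = 4*2 = 8)
c = -118 (c = 5 - 41*3 = 5 - 1*123 = 5 - 123 = -118)
G(r) = -118
1/(G(-6*u) + U) = 1/(-118 + 40542) = 1/40424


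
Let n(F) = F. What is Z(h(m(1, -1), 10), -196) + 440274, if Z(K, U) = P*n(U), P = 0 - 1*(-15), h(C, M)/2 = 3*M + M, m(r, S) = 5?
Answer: 437334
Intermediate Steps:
h(C, M) = 8*M (h(C, M) = 2*(3*M + M) = 2*(4*M) = 8*M)
P = 15 (P = 0 + 15 = 15)
Z(K, U) = 15*U
Z(h(m(1, -1), 10), -196) + 440274 = 15*(-196) + 440274 = -2940 + 440274 = 437334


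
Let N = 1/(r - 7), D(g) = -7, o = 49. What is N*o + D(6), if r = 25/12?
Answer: -1001/59 ≈ -16.966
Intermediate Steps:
r = 25/12 (r = 25*(1/12) = 25/12 ≈ 2.0833)
N = -12/59 (N = 1/(25/12 - 7) = 1/(-59/12) = -12/59 ≈ -0.20339)
N*o + D(6) = -12/59*49 - 7 = -588/59 - 7 = -1001/59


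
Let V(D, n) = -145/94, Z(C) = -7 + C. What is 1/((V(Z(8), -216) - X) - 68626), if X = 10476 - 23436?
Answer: -94/5232749 ≈ -1.7964e-5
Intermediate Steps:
X = -12960
V(D, n) = -145/94 (V(D, n) = -145*1/94 = -145/94)
1/((V(Z(8), -216) - X) - 68626) = 1/((-145/94 - 1*(-12960)) - 68626) = 1/((-145/94 + 12960) - 68626) = 1/(1218095/94 - 68626) = 1/(-5232749/94) = -94/5232749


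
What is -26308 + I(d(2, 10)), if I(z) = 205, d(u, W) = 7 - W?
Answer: -26103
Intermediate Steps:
-26308 + I(d(2, 10)) = -26308 + 205 = -26103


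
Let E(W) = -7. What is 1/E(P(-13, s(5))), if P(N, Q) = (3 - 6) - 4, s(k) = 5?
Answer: -⅐ ≈ -0.14286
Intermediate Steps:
P(N, Q) = -7 (P(N, Q) = -3 - 4 = -7)
1/E(P(-13, s(5))) = 1/(-7) = -⅐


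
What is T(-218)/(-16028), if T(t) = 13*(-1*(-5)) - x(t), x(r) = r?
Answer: -283/16028 ≈ -0.017657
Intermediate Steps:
T(t) = 65 - t (T(t) = 13*(-1*(-5)) - t = 13*5 - t = 65 - t)
T(-218)/(-16028) = (65 - 1*(-218))/(-16028) = (65 + 218)*(-1/16028) = 283*(-1/16028) = -283/16028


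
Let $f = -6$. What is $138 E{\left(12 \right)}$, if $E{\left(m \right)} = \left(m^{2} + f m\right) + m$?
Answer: $11592$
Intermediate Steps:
$E{\left(m \right)} = m^{2} - 5 m$ ($E{\left(m \right)} = \left(m^{2} - 6 m\right) + m = m^{2} - 5 m$)
$138 E{\left(12 \right)} = 138 \cdot 12 \left(-5 + 12\right) = 138 \cdot 12 \cdot 7 = 138 \cdot 84 = 11592$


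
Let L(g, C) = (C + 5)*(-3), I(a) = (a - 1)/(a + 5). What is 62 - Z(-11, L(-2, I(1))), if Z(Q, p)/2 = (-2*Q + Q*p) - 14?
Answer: -284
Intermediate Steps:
I(a) = (-1 + a)/(5 + a)
L(g, C) = -15 - 3*C (L(g, C) = (5 + C)*(-3) = -15 - 3*C)
Z(Q, p) = -28 - 4*Q + 2*Q*p (Z(Q, p) = 2*((-2*Q + Q*p) - 14) = 2*(-14 - 2*Q + Q*p) = -28 - 4*Q + 2*Q*p)
62 - Z(-11, L(-2, I(1))) = 62 - (-28 - 4*(-11) + 2*(-11)*(-15 - 3*(-1 + 1)/(5 + 1))) = 62 - (-28 + 44 + 2*(-11)*(-15 - 3*0/6)) = 62 - (-28 + 44 + 2*(-11)*(-15 - 0/2)) = 62 - (-28 + 44 + 2*(-11)*(-15 - 3*0)) = 62 - (-28 + 44 + 2*(-11)*(-15 + 0)) = 62 - (-28 + 44 + 2*(-11)*(-15)) = 62 - (-28 + 44 + 330) = 62 - 1*346 = 62 - 346 = -284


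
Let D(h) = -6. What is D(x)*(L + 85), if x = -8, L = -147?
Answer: 372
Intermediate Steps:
D(x)*(L + 85) = -6*(-147 + 85) = -6*(-62) = 372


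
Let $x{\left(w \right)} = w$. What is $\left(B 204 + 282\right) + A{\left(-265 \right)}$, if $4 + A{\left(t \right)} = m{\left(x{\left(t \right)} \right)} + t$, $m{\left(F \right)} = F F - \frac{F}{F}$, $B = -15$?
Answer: $67177$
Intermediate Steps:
$m{\left(F \right)} = -1 + F^{2}$ ($m{\left(F \right)} = F^{2} - 1 = -1 + F^{2}$)
$A{\left(t \right)} = -5 + t + t^{2}$ ($A{\left(t \right)} = -4 + \left(\left(-1 + t^{2}\right) + t\right) = -4 + \left(-1 + t + t^{2}\right) = -5 + t + t^{2}$)
$\left(B 204 + 282\right) + A{\left(-265 \right)} = \left(\left(-15\right) 204 + 282\right) - \left(270 - 70225\right) = \left(-3060 + 282\right) - -69955 = -2778 + 69955 = 67177$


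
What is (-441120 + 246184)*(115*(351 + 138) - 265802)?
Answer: 40852152712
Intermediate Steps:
(-441120 + 246184)*(115*(351 + 138) - 265802) = -194936*(115*489 - 265802) = -194936*(56235 - 265802) = -194936*(-209567) = 40852152712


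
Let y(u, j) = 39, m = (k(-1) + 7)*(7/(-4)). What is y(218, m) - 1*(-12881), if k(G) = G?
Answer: 12920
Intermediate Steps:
m = -21/2 (m = (-1 + 7)*(7/(-4)) = 6*(7*(-1/4)) = 6*(-7/4) = -21/2 ≈ -10.500)
y(218, m) - 1*(-12881) = 39 - 1*(-12881) = 39 + 12881 = 12920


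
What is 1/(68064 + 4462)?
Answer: 1/72526 ≈ 1.3788e-5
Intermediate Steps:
1/(68064 + 4462) = 1/72526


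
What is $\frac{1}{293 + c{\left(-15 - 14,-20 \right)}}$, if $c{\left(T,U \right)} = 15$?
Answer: $\frac{1}{308} \approx 0.0032468$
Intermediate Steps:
$\frac{1}{293 + c{\left(-15 - 14,-20 \right)}} = \frac{1}{293 + 15} = \frac{1}{308}$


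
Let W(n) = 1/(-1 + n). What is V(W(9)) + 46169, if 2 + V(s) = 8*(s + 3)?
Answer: 46192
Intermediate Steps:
V(s) = 22 + 8*s (V(s) = -2 + 8*(s + 3) = -2 + 8*(3 + s) = -2 + (24 + 8*s) = 22 + 8*s)
V(W(9)) + 46169 = (22 + 8/(-1 + 9)) + 46169 = (22 + 8/8) + 46169 = (22 + 8*(1/8)) + 46169 = (22 + 1) + 46169 = 23 + 46169 = 46192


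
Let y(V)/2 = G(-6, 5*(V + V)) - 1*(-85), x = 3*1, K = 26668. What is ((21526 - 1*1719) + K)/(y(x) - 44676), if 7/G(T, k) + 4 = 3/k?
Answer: -1812525/1735874 ≈ -1.0442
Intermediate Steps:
G(T, k) = 7/(-4 + 3/k)
x = 3
y(V) = 170 - 140*V/(-3 + 40*V) (y(V) = 2*(-7*5*(V + V)/(-3 + 4*(5*(V + V))) - 1*(-85)) = 2*(-7*5*(2*V)/(-3 + 4*(5*(2*V))) + 85) = 2*(-7*10*V/(-3 + 4*(10*V)) + 85) = 2*(-7*10*V/(-3 + 40*V) + 85) = 2*(-70*V/(-3 + 40*V) + 85) = 2*(85 - 70*V/(-3 + 40*V)) = 170 - 140*V/(-3 + 40*V))
((21526 - 1*1719) + K)/(y(x) - 44676) = ((21526 - 1*1719) + 26668)/(30*(-17 + 222*3)/(-3 + 40*3) - 44676) = ((21526 - 1719) + 26668)/(30*(-17 + 666)/(-3 + 120) - 44676) = (19807 + 26668)/(30*649/117 - 44676) = 46475/(30*(1/117)*649 - 44676) = 46475/(6490/39 - 44676) = 46475/(-1735874/39) = 46475*(-39/1735874) = -1812525/1735874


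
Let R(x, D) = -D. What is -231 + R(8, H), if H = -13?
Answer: -218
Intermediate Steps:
-231 + R(8, H) = -231 - 1*(-13) = -231 + 13 = -218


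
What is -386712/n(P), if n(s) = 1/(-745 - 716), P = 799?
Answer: 564986232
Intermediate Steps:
n(s) = -1/1461 (n(s) = 1/(-1461) = -1/1461)
-386712/n(P) = -386712/(-1/1461) = -386712*(-1461) = 564986232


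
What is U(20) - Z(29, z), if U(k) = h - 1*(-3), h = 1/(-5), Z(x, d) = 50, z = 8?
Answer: -236/5 ≈ -47.200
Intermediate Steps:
h = -⅕ ≈ -0.20000
U(k) = 14/5 (U(k) = -⅕ - 1*(-3) = -⅕ + 3 = 14/5)
U(20) - Z(29, z) = 14/5 - 1*50 = 14/5 - 50 = -236/5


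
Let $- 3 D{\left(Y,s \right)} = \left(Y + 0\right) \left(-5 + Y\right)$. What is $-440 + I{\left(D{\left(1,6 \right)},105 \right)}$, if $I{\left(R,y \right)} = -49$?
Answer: $-489$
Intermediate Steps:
$D{\left(Y,s \right)} = - \frac{Y \left(-5 + Y\right)}{3}$ ($D{\left(Y,s \right)} = - \frac{\left(Y + 0\right) \left(-5 + Y\right)}{3} = - \frac{Y \left(-5 + Y\right)}{3}$)
$-440 + I{\left(D{\left(1,6 \right)},105 \right)} = -440 - 49 = -489$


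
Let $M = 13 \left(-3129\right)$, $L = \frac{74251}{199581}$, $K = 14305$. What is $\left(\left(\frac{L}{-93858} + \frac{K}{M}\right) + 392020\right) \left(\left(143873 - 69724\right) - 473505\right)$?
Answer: $- \frac{19881823019773286701670278}{126995448179691} \approx -1.5656 \cdot 10^{11}$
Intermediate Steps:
$L = \frac{74251}{199581}$ ($L = 74251 \cdot \frac{1}{199581} = \frac{74251}{199581} \approx 0.37203$)
$M = -40677$
$\left(\left(\frac{L}{-93858} + \frac{K}{M}\right) + 392020\right) \left(\left(143873 - 69724\right) - 473505\right) = \left(\left(\frac{74251}{199581 \left(-93858\right)} + \frac{14305}{-40677}\right) + 392020\right) \left(\left(143873 - 69724\right) - 473505\right) = \left(\left(\frac{74251}{199581} \left(- \frac{1}{93858}\right) + 14305 \left(- \frac{1}{40677}\right)\right) + 392020\right) \left(74149 - 473505\right) = \left(\left(- \frac{74251}{18732273498} - \frac{14305}{40677}\right) + 392020\right) \left(-399356\right) = \left(- \frac{89322730898939}{253990896359382} + 392020\right) \left(-399356\right) = \frac{99569421868074032701}{253990896359382} \left(-399356\right) = - \frac{19881823019773286701670278}{126995448179691}$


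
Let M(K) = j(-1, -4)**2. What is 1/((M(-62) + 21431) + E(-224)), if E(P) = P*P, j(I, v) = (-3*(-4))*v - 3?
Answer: 1/74208 ≈ 1.3476e-5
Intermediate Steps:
j(I, v) = -3 + 12*v (j(I, v) = 12*v - 3 = -3 + 12*v)
E(P) = P**2
M(K) = 2601 (M(K) = (-3 + 12*(-4))**2 = (-3 - 48)**2 = (-51)**2 = 2601)
1/((M(-62) + 21431) + E(-224)) = 1/((2601 + 21431) + (-224)**2) = 1/(24032 + 50176) = 1/74208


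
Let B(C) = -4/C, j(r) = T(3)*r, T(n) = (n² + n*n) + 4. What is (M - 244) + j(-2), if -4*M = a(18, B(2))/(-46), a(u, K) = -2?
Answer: -26497/92 ≈ -288.01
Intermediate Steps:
T(n) = 4 + 2*n² (T(n) = (n² + n²) + 4 = 2*n² + 4 = 4 + 2*n²)
j(r) = 22*r (j(r) = (4 + 2*3²)*r = (4 + 2*9)*r = (4 + 18)*r = 22*r)
M = -1/92 (M = -(-1)/(2*(-46)) = -(-1)*(-1)/(2*46) = -¼*1/23 = -1/92 ≈ -0.010870)
(M - 244) + j(-2) = (-1/92 - 244) + 22*(-2) = -22449/92 - 44 = -26497/92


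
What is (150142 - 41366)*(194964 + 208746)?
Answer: 43913958960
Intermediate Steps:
(150142 - 41366)*(194964 + 208746) = 108776*403710 = 43913958960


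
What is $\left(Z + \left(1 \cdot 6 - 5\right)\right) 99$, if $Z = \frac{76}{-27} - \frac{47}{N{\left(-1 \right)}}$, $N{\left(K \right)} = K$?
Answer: $\frac{13420}{3} \approx 4473.3$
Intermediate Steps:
$Z = \frac{1193}{27}$ ($Z = \frac{76}{-27} - \frac{47}{-1} = 76 \left(- \frac{1}{27}\right) - -47 = - \frac{76}{27} + 47 = \frac{1193}{27} \approx 44.185$)
$\left(Z + \left(1 \cdot 6 - 5\right)\right) 99 = \left(\frac{1193}{27} + \left(1 \cdot 6 - 5\right)\right) 99 = \left(\frac{1193}{27} + \left(6 - 5\right)\right) 99 = \left(\frac{1193}{27} + 1\right) 99 = \frac{1220}{27} \cdot 99 = \frac{13420}{3}$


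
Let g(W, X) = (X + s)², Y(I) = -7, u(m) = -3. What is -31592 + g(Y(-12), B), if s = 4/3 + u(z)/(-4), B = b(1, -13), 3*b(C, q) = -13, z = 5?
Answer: -505391/16 ≈ -31587.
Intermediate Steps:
b(C, q) = -13/3 (b(C, q) = (⅓)*(-13) = -13/3)
B = -13/3 ≈ -4.3333
s = 25/12 (s = 4/3 - 3/(-4) = 4*(⅓) - 3*(-¼) = 4/3 + ¾ = 25/12 ≈ 2.0833)
g(W, X) = (25/12 + X)² (g(W, X) = (X + 25/12)² = (25/12 + X)²)
-31592 + g(Y(-12), B) = -31592 + (25 + 12*(-13/3))²/144 = -31592 + (25 - 52)²/144 = -31592 + (1/144)*(-27)² = -31592 + (1/144)*729 = -31592 + 81/16 = -505391/16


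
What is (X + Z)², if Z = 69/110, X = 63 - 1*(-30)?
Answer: 106069401/12100 ≈ 8766.1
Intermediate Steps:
X = 93 (X = 63 + 30 = 93)
Z = 69/110 (Z = 69*(1/110) = 69/110 ≈ 0.62727)
(X + Z)² = (93 + 69/110)² = (10299/110)² = 106069401/12100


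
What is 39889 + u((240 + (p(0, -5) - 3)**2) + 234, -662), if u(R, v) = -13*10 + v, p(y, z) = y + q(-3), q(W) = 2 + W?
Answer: 39097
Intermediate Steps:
p(y, z) = -1 + y (p(y, z) = y + (2 - 3) = y - 1 = -1 + y)
u(R, v) = -130 + v
39889 + u((240 + (p(0, -5) - 3)**2) + 234, -662) = 39889 + (-130 - 662) = 39889 - 792 = 39097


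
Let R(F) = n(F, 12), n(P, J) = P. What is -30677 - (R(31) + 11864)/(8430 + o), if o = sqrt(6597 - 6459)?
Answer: -363358996454/11844127 + 3965*sqrt(138)/23688254 ≈ -30678.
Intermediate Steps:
R(F) = F
o = sqrt(138) ≈ 11.747
-30677 - (R(31) + 11864)/(8430 + o) = -30677 - (31 + 11864)/(8430 + sqrt(138)) = -30677 - 11895/(8430 + sqrt(138))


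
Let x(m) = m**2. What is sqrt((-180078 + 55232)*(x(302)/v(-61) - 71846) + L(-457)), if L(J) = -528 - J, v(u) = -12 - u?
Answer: sqrt(428128142021)/7 ≈ 93474.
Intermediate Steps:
sqrt((-180078 + 55232)*(x(302)/v(-61) - 71846) + L(-457)) = sqrt((-180078 + 55232)*(302**2/(-12 - 1*(-61)) - 71846) + (-528 - 1*(-457))) = sqrt(-124846*(91204/(-12 + 61) - 71846) + (-528 + 457)) = sqrt(-124846*(91204/49 - 71846) - 71) = sqrt(-124846*(-3429250/49) - 71) = sqrt(428128145500/49 - 71) = sqrt(428128142021/49) = sqrt(428128142021)/7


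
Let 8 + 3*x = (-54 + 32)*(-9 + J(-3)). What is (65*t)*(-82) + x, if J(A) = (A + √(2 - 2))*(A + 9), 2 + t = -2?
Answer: 64546/3 ≈ 21515.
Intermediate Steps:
t = -4 (t = -2 - 2 = -4)
J(A) = A*(9 + A) (J(A) = (A + √0)*(9 + A) = (A + 0)*(9 + A) = A*(9 + A))
x = 586/3 (x = -8/3 + ((-54 + 32)*(-9 - 3*(9 - 3)))/3 = -8/3 + (-22*(-9 - 3*6))/3 = -8/3 + (-22*(-9 - 18))/3 = -8/3 + (-22*(-27))/3 = -8/3 + (⅓)*594 = -8/3 + 198 = 586/3 ≈ 195.33)
(65*t)*(-82) + x = (65*(-4))*(-82) + 586/3 = -260*(-82) + 586/3 = 21320 + 586/3 = 64546/3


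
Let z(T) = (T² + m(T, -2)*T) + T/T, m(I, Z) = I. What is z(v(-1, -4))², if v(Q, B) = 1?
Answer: 9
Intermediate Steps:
z(T) = 1 + 2*T² (z(T) = (T² + T*T) + T/T = (T² + T²) + 1 = 2*T² + 1 = 1 + 2*T²)
z(v(-1, -4))² = (1 + 2*1²)² = (1 + 2*1)² = (1 + 2)² = 3² = 9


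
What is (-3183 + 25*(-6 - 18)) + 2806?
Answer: -977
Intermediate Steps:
(-3183 + 25*(-6 - 18)) + 2806 = (-3183 + 25*(-24)) + 2806 = (-3183 - 600) + 2806 = -3783 + 2806 = -977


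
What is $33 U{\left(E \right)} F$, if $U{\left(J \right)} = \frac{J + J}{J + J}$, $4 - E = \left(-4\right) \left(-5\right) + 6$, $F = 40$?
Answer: $1320$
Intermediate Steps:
$E = -22$ ($E = 4 - \left(\left(-4\right) \left(-5\right) + 6\right) = 4 - \left(20 + 6\right) = 4 - 26 = -22$)
$U{\left(J \right)} = 1$ ($U{\left(J \right)} = \frac{2 J}{2 J} = 2 J \frac{1}{2 J} = 1$)
$33 U{\left(E \right)} F = 33 \cdot 1 \cdot 40 = 33 \cdot 40 = 1320$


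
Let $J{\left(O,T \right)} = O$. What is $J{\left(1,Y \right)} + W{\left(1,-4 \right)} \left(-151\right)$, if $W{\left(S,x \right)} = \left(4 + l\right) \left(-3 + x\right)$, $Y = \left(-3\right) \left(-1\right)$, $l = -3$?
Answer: $1058$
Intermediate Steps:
$Y = 3$
$W{\left(S,x \right)} = -3 + x$ ($W{\left(S,x \right)} = \left(4 - 3\right) \left(-3 + x\right) = 1 \left(-3 + x\right) = -3 + x$)
$J{\left(1,Y \right)} + W{\left(1,-4 \right)} \left(-151\right) = 1 + \left(-3 - 4\right) \left(-151\right) = 1 - -1057 = 1 + 1057 = 1058$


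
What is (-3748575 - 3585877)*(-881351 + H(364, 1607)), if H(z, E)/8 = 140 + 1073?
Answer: 6393053082444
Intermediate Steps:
H(z, E) = 9704 (H(z, E) = 8*(140 + 1073) = 8*1213 = 9704)
(-3748575 - 3585877)*(-881351 + H(364, 1607)) = (-3748575 - 3585877)*(-881351 + 9704) = -7334452*(-871647) = 6393053082444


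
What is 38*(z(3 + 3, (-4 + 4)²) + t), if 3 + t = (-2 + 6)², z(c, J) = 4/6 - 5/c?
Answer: 1463/3 ≈ 487.67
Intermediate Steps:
z(c, J) = ⅔ - 5/c (z(c, J) = 4*(⅙) - 5/c = ⅔ - 5/c)
t = 13 (t = -3 + (-2 + 6)² = -3 + 4² = -3 + 16 = 13)
38*(z(3 + 3, (-4 + 4)²) + t) = 38*((⅔ - 5/(3 + 3)) + 13) = 38*((⅔ - 5/6) + 13) = 38*((⅔ - 5*⅙) + 13) = 38*((⅔ - ⅚) + 13) = 38*(-⅙ + 13) = 38*(77/6) = 1463/3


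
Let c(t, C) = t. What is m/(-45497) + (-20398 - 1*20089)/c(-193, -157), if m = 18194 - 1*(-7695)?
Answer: 1837040462/8780921 ≈ 209.21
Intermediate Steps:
m = 25889 (m = 18194 + 7695 = 25889)
m/(-45497) + (-20398 - 1*20089)/c(-193, -157) = 25889/(-45497) + (-20398 - 1*20089)/(-193) = 25889*(-1/45497) + (-20398 - 20089)*(-1/193) = -25889/45497 - 40487*(-1/193) = -25889/45497 + 40487/193 = 1837040462/8780921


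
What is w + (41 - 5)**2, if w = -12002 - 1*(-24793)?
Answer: 14087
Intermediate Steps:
w = 12791 (w = -12002 + 24793 = 12791)
w + (41 - 5)**2 = 12791 + (41 - 5)**2 = 12791 + 36**2 = 12791 + 1296 = 14087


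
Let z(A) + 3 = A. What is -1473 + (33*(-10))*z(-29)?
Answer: 9087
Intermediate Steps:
z(A) = -3 + A
-1473 + (33*(-10))*z(-29) = -1473 + (33*(-10))*(-3 - 29) = -1473 - 330*(-32) = -1473 + 10560 = 9087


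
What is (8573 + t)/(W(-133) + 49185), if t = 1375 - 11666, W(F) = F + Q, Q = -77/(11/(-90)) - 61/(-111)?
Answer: -190698/5514763 ≈ -0.034580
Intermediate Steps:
Q = 69991/111 (Q = -77/(11*(-1/90)) - 61*(-1/111) = -77/(-11/90) + 61/111 = -77*(-90/11) + 61/111 = 630 + 61/111 = 69991/111 ≈ 630.55)
W(F) = 69991/111 + F (W(F) = F + 69991/111 = 69991/111 + F)
t = -10291
(8573 + t)/(W(-133) + 49185) = (8573 - 10291)/((69991/111 - 133) + 49185) = -1718/(55228/111 + 49185) = -1718/5514763/111 = -1718*111/5514763 = -190698/5514763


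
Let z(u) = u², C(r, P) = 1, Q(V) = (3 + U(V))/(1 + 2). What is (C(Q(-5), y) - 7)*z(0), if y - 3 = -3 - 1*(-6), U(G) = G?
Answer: 0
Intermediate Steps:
y = 6 (y = 3 + (-3 - 1*(-6)) = 3 + (-3 + 6) = 3 + 3 = 6)
Q(V) = 1 + V/3 (Q(V) = (3 + V)/(1 + 2) = (3 + V)/3 = (3 + V)*(⅓) = 1 + V/3)
(C(Q(-5), y) - 7)*z(0) = (1 - 7)*0² = -6*0 = 0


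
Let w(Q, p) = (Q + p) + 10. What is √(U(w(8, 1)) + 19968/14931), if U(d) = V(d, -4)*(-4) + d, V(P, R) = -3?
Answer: √89001479/1659 ≈ 5.6866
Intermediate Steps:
w(Q, p) = 10 + Q + p
U(d) = 12 + d (U(d) = -3*(-4) + d = 12 + d)
√(U(w(8, 1)) + 19968/14931) = √((12 + (10 + 8 + 1)) + 19968/14931) = √((12 + 19) + 19968*(1/14931)) = √(31 + 6656/4977) = √(160943/4977) = √89001479/1659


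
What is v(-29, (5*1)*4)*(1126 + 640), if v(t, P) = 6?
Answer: 10596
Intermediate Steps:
v(-29, (5*1)*4)*(1126 + 640) = 6*(1126 + 640) = 6*1766 = 10596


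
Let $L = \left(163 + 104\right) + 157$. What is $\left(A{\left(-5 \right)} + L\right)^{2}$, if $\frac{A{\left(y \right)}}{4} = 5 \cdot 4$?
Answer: $254016$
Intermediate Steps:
$A{\left(y \right)} = 80$ ($A{\left(y \right)} = 4 \cdot 5 \cdot 4 = 4 \cdot 20 = 80$)
$L = 424$ ($L = 267 + 157 = 424$)
$\left(A{\left(-5 \right)} + L\right)^{2} = \left(80 + 424\right)^{2} = 504^{2} = 254016$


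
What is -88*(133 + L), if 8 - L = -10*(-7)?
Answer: -6248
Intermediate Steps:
L = -62 (L = 8 - (-10)*(-7) = 8 - 1*70 = 8 - 70 = -62)
-88*(133 + L) = -88*(133 - 62) = -88*71 = -6248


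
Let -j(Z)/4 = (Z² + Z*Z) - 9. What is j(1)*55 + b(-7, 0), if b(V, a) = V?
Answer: 1533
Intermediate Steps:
j(Z) = 36 - 8*Z² (j(Z) = -4*((Z² + Z*Z) - 9) = -4*((Z² + Z²) - 9) = -4*(2*Z² - 9) = -4*(-9 + 2*Z²) = 36 - 8*Z²)
j(1)*55 + b(-7, 0) = (36 - 8*1²)*55 - 7 = (36 - 8*1)*55 - 7 = (36 - 8)*55 - 7 = 28*55 - 7 = 1540 - 7 = 1533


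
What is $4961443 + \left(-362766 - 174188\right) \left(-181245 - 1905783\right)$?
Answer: $1120642994155$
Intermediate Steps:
$4961443 + \left(-362766 - 174188\right) \left(-181245 - 1905783\right) = 4961443 - -1120638032712 = 4961443 + 1120638032712 = 1120642994155$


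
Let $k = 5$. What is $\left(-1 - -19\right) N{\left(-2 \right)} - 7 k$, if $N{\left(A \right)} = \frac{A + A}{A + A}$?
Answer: $-17$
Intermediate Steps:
$N{\left(A \right)} = 1$ ($N{\left(A \right)} = \frac{2 A}{2 A} = 2 A \frac{1}{2 A} = 1$)
$\left(-1 - -19\right) N{\left(-2 \right)} - 7 k = \left(-1 - -19\right) 1 - 35 = \left(-1 + 19\right) 1 - 35 = 18 \cdot 1 - 35 = 18 - 35 = -17$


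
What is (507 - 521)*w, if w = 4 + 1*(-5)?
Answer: 14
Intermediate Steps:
w = -1 (w = 4 - 5 = -1)
(507 - 521)*w = (507 - 521)*(-1) = -14*(-1) = 14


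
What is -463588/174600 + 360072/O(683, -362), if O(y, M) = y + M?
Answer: 5226646621/4670550 ≈ 1119.1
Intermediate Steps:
O(y, M) = M + y
-463588/174600 + 360072/O(683, -362) = -463588/174600 + 360072/(-362 + 683) = -463588*1/174600 + 360072/321 = -115897/43650 + 360072*(1/321) = -115897/43650 + 120024/107 = 5226646621/4670550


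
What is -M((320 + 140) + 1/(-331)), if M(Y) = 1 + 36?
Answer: -37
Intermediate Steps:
M(Y) = 37
-M((320 + 140) + 1/(-331)) = -1*37 = -37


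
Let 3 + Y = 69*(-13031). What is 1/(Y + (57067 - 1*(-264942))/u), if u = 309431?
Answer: -309431/278222086193 ≈ -1.1122e-6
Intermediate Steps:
Y = -899142 (Y = -3 + 69*(-13031) = -3 - 899139 = -899142)
1/(Y + (57067 - 1*(-264942))/u) = 1/(-899142 + (57067 - 1*(-264942))/309431) = 1/(-899142 + (57067 + 264942)*(1/309431)) = 1/(-899142 + 322009*(1/309431)) = 1/(-899142 + 322009/309431) = 1/(-278222086193/309431) = -309431/278222086193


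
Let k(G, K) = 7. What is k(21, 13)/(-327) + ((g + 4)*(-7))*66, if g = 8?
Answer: -1812895/327 ≈ -5544.0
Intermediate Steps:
k(21, 13)/(-327) + ((g + 4)*(-7))*66 = 7/(-327) + ((8 + 4)*(-7))*66 = 7*(-1/327) + (12*(-7))*66 = -7/327 - 84*66 = -7/327 - 5544 = -1812895/327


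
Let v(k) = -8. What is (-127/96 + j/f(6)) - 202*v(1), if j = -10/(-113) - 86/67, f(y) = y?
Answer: 1173428371/726816 ≈ 1614.5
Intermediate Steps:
j = -9048/7571 (j = -10*(-1/113) - 86*1/67 = 10/113 - 86/67 = -9048/7571 ≈ -1.1951)
(-127/96 + j/f(6)) - 202*v(1) = (-127/96 - 9048/7571/6) - 202*(-8) = (-127*1/96 - 9048/7571*⅙) + 1616 = (-127/96 - 1508/7571) + 1616 = -1106285/726816 + 1616 = 1173428371/726816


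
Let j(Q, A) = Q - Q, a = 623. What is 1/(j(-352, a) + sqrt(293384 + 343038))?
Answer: sqrt(636422)/636422 ≈ 0.0012535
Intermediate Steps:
j(Q, A) = 0
1/(j(-352, a) + sqrt(293384 + 343038)) = 1/(0 + sqrt(293384 + 343038)) = 1/(0 + sqrt(636422)) = 1/(sqrt(636422)) = sqrt(636422)/636422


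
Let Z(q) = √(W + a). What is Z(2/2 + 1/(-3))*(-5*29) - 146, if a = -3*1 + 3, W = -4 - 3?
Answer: -146 - 145*I*√7 ≈ -146.0 - 383.63*I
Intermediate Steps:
W = -7
a = 0 (a = -3 + 3 = 0)
Z(q) = I*√7 (Z(q) = √(-7 + 0) = √(-7) = I*√7)
Z(2/2 + 1/(-3))*(-5*29) - 146 = (I*√7)*(-5*29) - 146 = (I*√7)*(-145) - 146 = -145*I*√7 - 146 = -146 - 145*I*√7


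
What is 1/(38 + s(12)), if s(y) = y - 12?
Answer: 1/38 ≈ 0.026316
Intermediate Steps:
s(y) = -12 + y
1/(38 + s(12)) = 1/(38 + (-12 + 12)) = 1/(38 + 0) = 1/38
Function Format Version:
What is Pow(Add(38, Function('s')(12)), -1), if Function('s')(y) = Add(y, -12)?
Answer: Rational(1, 38) ≈ 0.026316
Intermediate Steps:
Function('s')(y) = Add(-12, y)
Pow(Add(38, Function('s')(12)), -1) = Pow(Add(38, Add(-12, 12)), -1) = Pow(Add(38, 0), -1) = Pow(38, -1) = Rational(1, 38)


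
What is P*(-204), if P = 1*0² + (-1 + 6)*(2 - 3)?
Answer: 1020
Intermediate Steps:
P = -5 (P = 1*0 + 5*(-1) = 0 - 5 = -5)
P*(-204) = -5*(-204) = 1020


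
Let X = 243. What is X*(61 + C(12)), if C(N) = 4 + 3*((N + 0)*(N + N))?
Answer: 225747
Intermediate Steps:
C(N) = 4 + 6*N² (C(N) = 4 + 3*(N*(2*N)) = 4 + 3*(2*N²) = 4 + 6*N²)
X*(61 + C(12)) = 243*(61 + (4 + 6*12²)) = 243*(61 + (4 + 6*144)) = 243*(61 + (4 + 864)) = 243*(61 + 868) = 243*929 = 225747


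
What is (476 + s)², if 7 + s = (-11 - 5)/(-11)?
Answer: 26780625/121 ≈ 2.2133e+5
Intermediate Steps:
s = -61/11 (s = -7 + (-11 - 5)/(-11) = -7 - 16*(-1/11) = -7 + 16/11 = -61/11 ≈ -5.5455)
(476 + s)² = (476 - 61/11)² = (5175/11)² = 26780625/121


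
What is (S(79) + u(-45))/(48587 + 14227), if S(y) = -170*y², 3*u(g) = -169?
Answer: -3183079/188442 ≈ -16.892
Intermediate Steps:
u(g) = -169/3 (u(g) = (⅓)*(-169) = -169/3)
(S(79) + u(-45))/(48587 + 14227) = (-170*79² - 169/3)/(48587 + 14227) = (-170*6241 - 169/3)/62814 = (-1060970 - 169/3)*(1/62814) = -3183079/3*1/62814 = -3183079/188442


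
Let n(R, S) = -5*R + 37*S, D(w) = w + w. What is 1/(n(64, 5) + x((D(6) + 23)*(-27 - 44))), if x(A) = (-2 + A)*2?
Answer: -1/5109 ≈ -0.00019573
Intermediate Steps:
D(w) = 2*w
x(A) = -4 + 2*A
1/(n(64, 5) + x((D(6) + 23)*(-27 - 44))) = 1/((-5*64 + 37*5) + (-4 + 2*((2*6 + 23)*(-27 - 44)))) = 1/((-320 + 185) + (-4 + 2*((12 + 23)*(-71)))) = 1/(-135 + (-4 + 2*(35*(-71)))) = 1/(-135 + (-4 + 2*(-2485))) = 1/(-135 + (-4 - 4970)) = 1/(-135 - 4974) = 1/(-5109) = -1/5109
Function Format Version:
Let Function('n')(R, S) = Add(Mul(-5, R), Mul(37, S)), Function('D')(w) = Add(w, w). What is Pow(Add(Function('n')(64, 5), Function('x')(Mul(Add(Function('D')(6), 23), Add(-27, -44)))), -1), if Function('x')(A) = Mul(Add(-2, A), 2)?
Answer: Rational(-1, 5109) ≈ -0.00019573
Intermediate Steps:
Function('D')(w) = Mul(2, w)
Function('x')(A) = Add(-4, Mul(2, A))
Pow(Add(Function('n')(64, 5), Function('x')(Mul(Add(Function('D')(6), 23), Add(-27, -44)))), -1) = Pow(Add(Add(Mul(-5, 64), Mul(37, 5)), Add(-4, Mul(2, Mul(Add(Mul(2, 6), 23), Add(-27, -44))))), -1) = Pow(Add(Add(-320, 185), Add(-4, Mul(2, Mul(Add(12, 23), -71)))), -1) = Pow(Add(-135, Add(-4, Mul(2, Mul(35, -71)))), -1) = Pow(Add(-135, Add(-4, Mul(2, -2485))), -1) = Pow(Add(-135, Add(-4, -4970)), -1) = Pow(Add(-135, -4974), -1) = Pow(-5109, -1) = Rational(-1, 5109)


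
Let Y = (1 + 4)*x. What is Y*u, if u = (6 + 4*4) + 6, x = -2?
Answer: -280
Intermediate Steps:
Y = -10 (Y = (1 + 4)*(-2) = 5*(-2) = -10)
u = 28 (u = (6 + 16) + 6 = 22 + 6 = 28)
Y*u = -10*28 = -280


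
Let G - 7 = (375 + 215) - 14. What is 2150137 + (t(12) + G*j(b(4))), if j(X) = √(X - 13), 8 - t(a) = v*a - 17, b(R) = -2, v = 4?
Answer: 2150114 + 583*I*√15 ≈ 2.1501e+6 + 2257.9*I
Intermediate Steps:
G = 583 (G = 7 + ((375 + 215) - 14) = 7 + (590 - 14) = 7 + 576 = 583)
t(a) = 25 - 4*a (t(a) = 8 - (4*a - 17) = 8 - (-17 + 4*a) = 8 + (17 - 4*a) = 25 - 4*a)
j(X) = √(-13 + X)
2150137 + (t(12) + G*j(b(4))) = 2150137 + ((25 - 4*12) + 583*√(-13 - 2)) = 2150137 + ((25 - 48) + 583*√(-15)) = 2150137 + (-23 + 583*(I*√15)) = 2150137 + (-23 + 583*I*√15) = 2150114 + 583*I*√15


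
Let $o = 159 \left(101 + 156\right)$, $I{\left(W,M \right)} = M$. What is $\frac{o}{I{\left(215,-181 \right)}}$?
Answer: $- \frac{40863}{181} \approx -225.76$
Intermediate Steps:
$o = 40863$ ($o = 159 \cdot 257 = 40863$)
$\frac{o}{I{\left(215,-181 \right)}} = \frac{40863}{-181} = 40863 \left(- \frac{1}{181}\right) = - \frac{40863}{181}$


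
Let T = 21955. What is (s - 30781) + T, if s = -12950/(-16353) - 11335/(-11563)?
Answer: -1668570934309/189089739 ≈ -8824.2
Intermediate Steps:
s = 335102105/189089739 (s = -12950*(-1/16353) - 11335*(-1/11563) = 12950/16353 + 11335/11563 = 335102105/189089739 ≈ 1.7722)
(s - 30781) + T = (335102105/189089739 - 30781) + 21955 = -5820036154054/189089739 + 21955 = -1668570934309/189089739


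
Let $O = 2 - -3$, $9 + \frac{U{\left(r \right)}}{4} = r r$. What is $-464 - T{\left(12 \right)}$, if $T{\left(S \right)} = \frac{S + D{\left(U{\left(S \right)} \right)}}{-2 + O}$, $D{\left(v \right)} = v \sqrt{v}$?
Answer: $-468 - 1080 \sqrt{15} \approx -4650.8$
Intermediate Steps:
$U{\left(r \right)} = -36 + 4 r^{2}$ ($U{\left(r \right)} = -36 + 4 r r = -36 + 4 r^{2}$)
$O = 5$ ($O = 2 + 3 = 5$)
$D{\left(v \right)} = v^{\frac{3}{2}}$
$T{\left(S \right)} = \frac{S}{3} + \frac{\left(-36 + 4 S^{2}\right)^{\frac{3}{2}}}{3}$ ($T{\left(S \right)} = \frac{S + \left(-36 + 4 S^{2}\right)^{\frac{3}{2}}}{-2 + 5} = \frac{S + \left(-36 + 4 S^{2}\right)^{\frac{3}{2}}}{3} = \left(S + \left(-36 + 4 S^{2}\right)^{\frac{3}{2}}\right) \frac{1}{3} = \frac{S}{3} + \frac{\left(-36 + 4 S^{2}\right)^{\frac{3}{2}}}{3}$)
$-464 - T{\left(12 \right)} = -464 - \left(\frac{1}{3} \cdot 12 + \frac{8 \left(-9 + 12^{2}\right)^{\frac{3}{2}}}{3}\right) = -464 - \left(4 + \frac{8 \left(-9 + 144\right)^{\frac{3}{2}}}{3}\right) = -464 - \left(4 + \frac{8 \cdot 135^{\frac{3}{2}}}{3}\right) = -464 - \left(4 + \frac{8 \cdot 405 \sqrt{15}}{3}\right) = -464 - \left(4 + 1080 \sqrt{15}\right) = -468 - 1080 \sqrt{15}$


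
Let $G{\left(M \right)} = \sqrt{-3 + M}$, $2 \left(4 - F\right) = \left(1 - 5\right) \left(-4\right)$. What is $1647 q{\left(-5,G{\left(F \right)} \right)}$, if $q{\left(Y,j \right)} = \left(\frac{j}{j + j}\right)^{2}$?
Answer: $\frac{1647}{4} \approx 411.75$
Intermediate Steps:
$F = -4$ ($F = 4 - \frac{\left(1 - 5\right) \left(-4\right)}{2} = 4 - \frac{\left(-4\right) \left(-4\right)}{2} = 4 - 8 = -4$)
$q{\left(Y,j \right)} = \frac{1}{4}$ ($q{\left(Y,j \right)} = \left(\frac{j}{2 j}\right)^{2} = \left(j \frac{1}{2 j}\right)^{2} = \left(\frac{1}{2}\right)^{2} = \frac{1}{4}$)
$1647 q{\left(-5,G{\left(F \right)} \right)} = 1647 \cdot \frac{1}{4} = \frac{1647}{4}$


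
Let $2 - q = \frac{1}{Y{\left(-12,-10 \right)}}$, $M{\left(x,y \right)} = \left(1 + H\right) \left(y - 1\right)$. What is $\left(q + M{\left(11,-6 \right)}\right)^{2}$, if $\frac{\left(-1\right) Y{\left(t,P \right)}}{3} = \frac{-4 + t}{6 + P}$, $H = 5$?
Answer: $\frac{229441}{144} \approx 1593.3$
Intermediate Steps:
$Y{\left(t,P \right)} = - \frac{3 \left(-4 + t\right)}{6 + P}$ ($Y{\left(t,P \right)} = - 3 \frac{-4 + t}{6 + P} = - \frac{3 \left(-4 + t\right)}{6 + P}$)
$M{\left(x,y \right)} = -6 + 6 y$ ($M{\left(x,y \right)} = \left(1 + 5\right) \left(y - 1\right) = 6 \left(-1 + y\right) = -6 + 6 y$)
$q = \frac{25}{12}$ ($q = 2 - \frac{1}{3 \frac{1}{6 - 10} \left(4 - -12\right)} = 2 - \frac{1}{3 \frac{1}{-4} \left(4 + 12\right)} = 2 - \frac{1}{3 \left(- \frac{1}{4}\right) 16} = 2 - \frac{1}{-12} = 2 - - \frac{1}{12} = 2 + \frac{1}{12} = \frac{25}{12} \approx 2.0833$)
$\left(q + M{\left(11,-6 \right)}\right)^{2} = \left(\frac{25}{12} + \left(-6 + 6 \left(-6\right)\right)\right)^{2} = \left(\frac{25}{12} - 42\right)^{2} = \left(- \frac{479}{12}\right)^{2} = \frac{229441}{144}$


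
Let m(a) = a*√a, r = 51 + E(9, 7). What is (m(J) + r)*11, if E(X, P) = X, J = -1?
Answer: 660 - 11*I ≈ 660.0 - 11.0*I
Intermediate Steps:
r = 60 (r = 51 + 9 = 60)
m(a) = a^(3/2)
(m(J) + r)*11 = ((-1)^(3/2) + 60)*11 = (-I + 60)*11 = (60 - I)*11 = 660 - 11*I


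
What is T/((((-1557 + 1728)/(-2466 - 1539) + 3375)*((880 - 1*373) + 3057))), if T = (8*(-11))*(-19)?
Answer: 8455/60825168 ≈ 0.00013901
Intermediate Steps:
T = 1672 (T = -88*(-19) = 1672)
T/((((-1557 + 1728)/(-2466 - 1539) + 3375)*((880 - 1*373) + 3057))) = 1672/((((-1557 + 1728)/(-2466 - 1539) + 3375)*((880 - 1*373) + 3057))) = 1672/(((171/(-4005) + 3375)*((880 - 373) + 3057))) = 1672/(((171*(-1/4005) + 3375)*(507 + 3057))) = 1672/(((-19/445 + 3375)*3564)) = 1672/(((1501856/445)*3564)) = 1672/(5352614784/445) = 1672*(445/5352614784) = 8455/60825168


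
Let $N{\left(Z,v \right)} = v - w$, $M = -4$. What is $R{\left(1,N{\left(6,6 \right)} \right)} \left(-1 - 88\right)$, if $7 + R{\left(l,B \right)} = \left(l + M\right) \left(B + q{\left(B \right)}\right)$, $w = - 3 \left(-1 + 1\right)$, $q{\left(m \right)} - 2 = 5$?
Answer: $4094$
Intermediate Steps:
$q{\left(m \right)} = 7$ ($q{\left(m \right)} = 2 + 5 = 7$)
$w = 0$ ($w = \left(-3\right) 0 = 0$)
$N{\left(Z,v \right)} = v$ ($N{\left(Z,v \right)} = v - 0 = v + 0 = v$)
$R{\left(l,B \right)} = -7 + \left(-4 + l\right) \left(7 + B\right)$ ($R{\left(l,B \right)} = -7 + \left(l - 4\right) \left(B + 7\right) = -7 + \left(-4 + l\right) \left(7 + B\right)$)
$R{\left(1,N{\left(6,6 \right)} \right)} \left(-1 - 88\right) = \left(-35 - 24 + 7 \cdot 1 + 6 \cdot 1\right) \left(-1 - 88\right) = \left(-35 - 24 + 7 + 6\right) \left(-89\right) = \left(-46\right) \left(-89\right) = 4094$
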